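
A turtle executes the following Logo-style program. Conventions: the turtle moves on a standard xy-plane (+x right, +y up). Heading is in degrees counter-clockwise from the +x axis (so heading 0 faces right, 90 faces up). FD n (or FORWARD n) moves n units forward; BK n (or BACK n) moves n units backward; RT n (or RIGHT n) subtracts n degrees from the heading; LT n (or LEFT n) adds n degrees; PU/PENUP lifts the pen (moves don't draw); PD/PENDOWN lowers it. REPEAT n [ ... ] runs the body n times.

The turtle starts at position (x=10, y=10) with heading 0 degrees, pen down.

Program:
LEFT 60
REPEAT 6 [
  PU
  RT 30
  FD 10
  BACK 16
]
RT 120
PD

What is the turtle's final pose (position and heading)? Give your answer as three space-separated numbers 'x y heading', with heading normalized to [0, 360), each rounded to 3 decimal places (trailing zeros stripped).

Executing turtle program step by step:
Start: pos=(10,10), heading=0, pen down
LT 60: heading 0 -> 60
REPEAT 6 [
  -- iteration 1/6 --
  PU: pen up
  RT 30: heading 60 -> 30
  FD 10: (10,10) -> (18.66,15) [heading=30, move]
  BK 16: (18.66,15) -> (4.804,7) [heading=30, move]
  -- iteration 2/6 --
  PU: pen up
  RT 30: heading 30 -> 0
  FD 10: (4.804,7) -> (14.804,7) [heading=0, move]
  BK 16: (14.804,7) -> (-1.196,7) [heading=0, move]
  -- iteration 3/6 --
  PU: pen up
  RT 30: heading 0 -> 330
  FD 10: (-1.196,7) -> (7.464,2) [heading=330, move]
  BK 16: (7.464,2) -> (-6.392,10) [heading=330, move]
  -- iteration 4/6 --
  PU: pen up
  RT 30: heading 330 -> 300
  FD 10: (-6.392,10) -> (-1.392,1.34) [heading=300, move]
  BK 16: (-1.392,1.34) -> (-9.392,15.196) [heading=300, move]
  -- iteration 5/6 --
  PU: pen up
  RT 30: heading 300 -> 270
  FD 10: (-9.392,15.196) -> (-9.392,5.196) [heading=270, move]
  BK 16: (-9.392,5.196) -> (-9.392,21.196) [heading=270, move]
  -- iteration 6/6 --
  PU: pen up
  RT 30: heading 270 -> 240
  FD 10: (-9.392,21.196) -> (-14.392,12.536) [heading=240, move]
  BK 16: (-14.392,12.536) -> (-6.392,26.392) [heading=240, move]
]
RT 120: heading 240 -> 120
PD: pen down
Final: pos=(-6.392,26.392), heading=120, 0 segment(s) drawn

Answer: -6.392 26.392 120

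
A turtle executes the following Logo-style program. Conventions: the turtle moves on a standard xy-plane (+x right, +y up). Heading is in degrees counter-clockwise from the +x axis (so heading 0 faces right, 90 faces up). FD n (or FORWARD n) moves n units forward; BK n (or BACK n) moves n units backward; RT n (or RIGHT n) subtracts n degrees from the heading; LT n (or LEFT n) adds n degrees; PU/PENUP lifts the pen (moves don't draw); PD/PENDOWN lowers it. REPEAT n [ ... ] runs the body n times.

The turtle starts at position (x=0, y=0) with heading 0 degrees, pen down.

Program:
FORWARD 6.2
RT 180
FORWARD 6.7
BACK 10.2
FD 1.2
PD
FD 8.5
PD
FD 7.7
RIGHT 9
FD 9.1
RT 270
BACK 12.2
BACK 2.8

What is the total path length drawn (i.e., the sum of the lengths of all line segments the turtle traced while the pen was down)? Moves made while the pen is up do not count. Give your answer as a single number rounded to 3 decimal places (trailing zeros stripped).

Executing turtle program step by step:
Start: pos=(0,0), heading=0, pen down
FD 6.2: (0,0) -> (6.2,0) [heading=0, draw]
RT 180: heading 0 -> 180
FD 6.7: (6.2,0) -> (-0.5,0) [heading=180, draw]
BK 10.2: (-0.5,0) -> (9.7,0) [heading=180, draw]
FD 1.2: (9.7,0) -> (8.5,0) [heading=180, draw]
PD: pen down
FD 8.5: (8.5,0) -> (0,0) [heading=180, draw]
PD: pen down
FD 7.7: (0,0) -> (-7.7,0) [heading=180, draw]
RT 9: heading 180 -> 171
FD 9.1: (-7.7,0) -> (-16.688,1.424) [heading=171, draw]
RT 270: heading 171 -> 261
BK 12.2: (-16.688,1.424) -> (-14.779,13.473) [heading=261, draw]
BK 2.8: (-14.779,13.473) -> (-14.341,16.239) [heading=261, draw]
Final: pos=(-14.341,16.239), heading=261, 9 segment(s) drawn

Segment lengths:
  seg 1: (0,0) -> (6.2,0), length = 6.2
  seg 2: (6.2,0) -> (-0.5,0), length = 6.7
  seg 3: (-0.5,0) -> (9.7,0), length = 10.2
  seg 4: (9.7,0) -> (8.5,0), length = 1.2
  seg 5: (8.5,0) -> (0,0), length = 8.5
  seg 6: (0,0) -> (-7.7,0), length = 7.7
  seg 7: (-7.7,0) -> (-16.688,1.424), length = 9.1
  seg 8: (-16.688,1.424) -> (-14.779,13.473), length = 12.2
  seg 9: (-14.779,13.473) -> (-14.341,16.239), length = 2.8
Total = 64.6

Answer: 64.6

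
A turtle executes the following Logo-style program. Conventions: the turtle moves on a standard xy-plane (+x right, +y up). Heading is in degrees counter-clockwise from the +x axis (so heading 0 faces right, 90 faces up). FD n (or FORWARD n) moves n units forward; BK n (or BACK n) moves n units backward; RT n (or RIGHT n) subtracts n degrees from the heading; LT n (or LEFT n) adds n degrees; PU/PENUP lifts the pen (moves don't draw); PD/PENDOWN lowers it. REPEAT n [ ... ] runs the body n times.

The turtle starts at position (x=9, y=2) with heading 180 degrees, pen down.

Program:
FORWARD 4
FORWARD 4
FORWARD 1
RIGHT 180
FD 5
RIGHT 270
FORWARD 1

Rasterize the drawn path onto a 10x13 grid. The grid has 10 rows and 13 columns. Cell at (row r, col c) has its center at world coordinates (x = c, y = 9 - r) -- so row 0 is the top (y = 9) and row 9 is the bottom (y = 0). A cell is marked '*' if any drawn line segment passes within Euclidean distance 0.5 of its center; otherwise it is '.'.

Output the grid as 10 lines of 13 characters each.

Answer: .............
.............
.............
.............
.............
.............
.....*.......
**********...
.............
.............

Derivation:
Segment 0: (9,2) -> (5,2)
Segment 1: (5,2) -> (1,2)
Segment 2: (1,2) -> (0,2)
Segment 3: (0,2) -> (5,2)
Segment 4: (5,2) -> (5,3)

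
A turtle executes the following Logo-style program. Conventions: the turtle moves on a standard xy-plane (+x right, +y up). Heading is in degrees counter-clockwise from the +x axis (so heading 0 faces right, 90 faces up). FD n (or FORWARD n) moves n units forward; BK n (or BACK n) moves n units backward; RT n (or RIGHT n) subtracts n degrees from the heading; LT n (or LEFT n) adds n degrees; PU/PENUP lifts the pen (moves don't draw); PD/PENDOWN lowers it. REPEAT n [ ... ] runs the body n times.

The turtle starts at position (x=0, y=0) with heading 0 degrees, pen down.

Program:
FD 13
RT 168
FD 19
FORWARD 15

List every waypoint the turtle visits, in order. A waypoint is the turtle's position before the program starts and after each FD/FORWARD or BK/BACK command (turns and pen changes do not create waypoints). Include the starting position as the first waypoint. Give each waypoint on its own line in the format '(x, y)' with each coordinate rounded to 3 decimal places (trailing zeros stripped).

Executing turtle program step by step:
Start: pos=(0,0), heading=0, pen down
FD 13: (0,0) -> (13,0) [heading=0, draw]
RT 168: heading 0 -> 192
FD 19: (13,0) -> (-5.585,-3.95) [heading=192, draw]
FD 15: (-5.585,-3.95) -> (-20.257,-7.069) [heading=192, draw]
Final: pos=(-20.257,-7.069), heading=192, 3 segment(s) drawn
Waypoints (4 total):
(0, 0)
(13, 0)
(-5.585, -3.95)
(-20.257, -7.069)

Answer: (0, 0)
(13, 0)
(-5.585, -3.95)
(-20.257, -7.069)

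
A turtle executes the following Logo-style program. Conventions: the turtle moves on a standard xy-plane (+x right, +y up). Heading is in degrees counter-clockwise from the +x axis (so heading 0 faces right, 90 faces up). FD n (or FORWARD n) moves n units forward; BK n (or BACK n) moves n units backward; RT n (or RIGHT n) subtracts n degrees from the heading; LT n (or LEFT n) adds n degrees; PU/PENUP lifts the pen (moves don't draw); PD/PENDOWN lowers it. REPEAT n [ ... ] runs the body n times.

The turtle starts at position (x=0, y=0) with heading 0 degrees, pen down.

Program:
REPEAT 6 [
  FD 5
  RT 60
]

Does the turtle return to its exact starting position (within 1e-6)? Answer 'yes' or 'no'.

Executing turtle program step by step:
Start: pos=(0,0), heading=0, pen down
REPEAT 6 [
  -- iteration 1/6 --
  FD 5: (0,0) -> (5,0) [heading=0, draw]
  RT 60: heading 0 -> 300
  -- iteration 2/6 --
  FD 5: (5,0) -> (7.5,-4.33) [heading=300, draw]
  RT 60: heading 300 -> 240
  -- iteration 3/6 --
  FD 5: (7.5,-4.33) -> (5,-8.66) [heading=240, draw]
  RT 60: heading 240 -> 180
  -- iteration 4/6 --
  FD 5: (5,-8.66) -> (0,-8.66) [heading=180, draw]
  RT 60: heading 180 -> 120
  -- iteration 5/6 --
  FD 5: (0,-8.66) -> (-2.5,-4.33) [heading=120, draw]
  RT 60: heading 120 -> 60
  -- iteration 6/6 --
  FD 5: (-2.5,-4.33) -> (0,0) [heading=60, draw]
  RT 60: heading 60 -> 0
]
Final: pos=(0,0), heading=0, 6 segment(s) drawn

Start position: (0, 0)
Final position: (0, 0)
Distance = 0; < 1e-6 -> CLOSED

Answer: yes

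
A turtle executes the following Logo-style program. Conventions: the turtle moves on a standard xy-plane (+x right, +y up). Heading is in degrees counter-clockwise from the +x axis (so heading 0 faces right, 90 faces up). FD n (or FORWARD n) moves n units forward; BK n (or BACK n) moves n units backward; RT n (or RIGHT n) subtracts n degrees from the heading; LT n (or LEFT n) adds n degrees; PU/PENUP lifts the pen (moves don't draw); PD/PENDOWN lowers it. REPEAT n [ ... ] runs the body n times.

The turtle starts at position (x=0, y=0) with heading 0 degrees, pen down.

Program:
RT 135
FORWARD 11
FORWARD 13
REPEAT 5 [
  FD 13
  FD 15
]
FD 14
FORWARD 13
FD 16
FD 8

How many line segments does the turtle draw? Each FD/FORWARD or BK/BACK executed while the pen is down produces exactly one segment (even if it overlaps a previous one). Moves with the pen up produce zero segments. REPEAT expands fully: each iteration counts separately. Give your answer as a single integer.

Executing turtle program step by step:
Start: pos=(0,0), heading=0, pen down
RT 135: heading 0 -> 225
FD 11: (0,0) -> (-7.778,-7.778) [heading=225, draw]
FD 13: (-7.778,-7.778) -> (-16.971,-16.971) [heading=225, draw]
REPEAT 5 [
  -- iteration 1/5 --
  FD 13: (-16.971,-16.971) -> (-26.163,-26.163) [heading=225, draw]
  FD 15: (-26.163,-26.163) -> (-36.77,-36.77) [heading=225, draw]
  -- iteration 2/5 --
  FD 13: (-36.77,-36.77) -> (-45.962,-45.962) [heading=225, draw]
  FD 15: (-45.962,-45.962) -> (-56.569,-56.569) [heading=225, draw]
  -- iteration 3/5 --
  FD 13: (-56.569,-56.569) -> (-65.761,-65.761) [heading=225, draw]
  FD 15: (-65.761,-65.761) -> (-76.368,-76.368) [heading=225, draw]
  -- iteration 4/5 --
  FD 13: (-76.368,-76.368) -> (-85.56,-85.56) [heading=225, draw]
  FD 15: (-85.56,-85.56) -> (-96.167,-96.167) [heading=225, draw]
  -- iteration 5/5 --
  FD 13: (-96.167,-96.167) -> (-105.359,-105.359) [heading=225, draw]
  FD 15: (-105.359,-105.359) -> (-115.966,-115.966) [heading=225, draw]
]
FD 14: (-115.966,-115.966) -> (-125.865,-125.865) [heading=225, draw]
FD 13: (-125.865,-125.865) -> (-135.057,-135.057) [heading=225, draw]
FD 16: (-135.057,-135.057) -> (-146.371,-146.371) [heading=225, draw]
FD 8: (-146.371,-146.371) -> (-152.028,-152.028) [heading=225, draw]
Final: pos=(-152.028,-152.028), heading=225, 16 segment(s) drawn
Segments drawn: 16

Answer: 16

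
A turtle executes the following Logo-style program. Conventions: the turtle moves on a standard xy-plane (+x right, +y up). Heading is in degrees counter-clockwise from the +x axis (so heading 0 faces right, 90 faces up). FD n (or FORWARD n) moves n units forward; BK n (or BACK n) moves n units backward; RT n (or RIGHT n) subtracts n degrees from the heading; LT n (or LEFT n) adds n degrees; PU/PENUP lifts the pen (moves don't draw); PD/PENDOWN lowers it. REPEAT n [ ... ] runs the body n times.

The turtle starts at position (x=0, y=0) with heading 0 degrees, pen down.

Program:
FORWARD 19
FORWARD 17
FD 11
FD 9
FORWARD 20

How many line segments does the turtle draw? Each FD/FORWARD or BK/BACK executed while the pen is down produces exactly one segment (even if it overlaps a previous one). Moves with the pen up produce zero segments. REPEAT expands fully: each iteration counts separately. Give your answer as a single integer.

Executing turtle program step by step:
Start: pos=(0,0), heading=0, pen down
FD 19: (0,0) -> (19,0) [heading=0, draw]
FD 17: (19,0) -> (36,0) [heading=0, draw]
FD 11: (36,0) -> (47,0) [heading=0, draw]
FD 9: (47,0) -> (56,0) [heading=0, draw]
FD 20: (56,0) -> (76,0) [heading=0, draw]
Final: pos=(76,0), heading=0, 5 segment(s) drawn
Segments drawn: 5

Answer: 5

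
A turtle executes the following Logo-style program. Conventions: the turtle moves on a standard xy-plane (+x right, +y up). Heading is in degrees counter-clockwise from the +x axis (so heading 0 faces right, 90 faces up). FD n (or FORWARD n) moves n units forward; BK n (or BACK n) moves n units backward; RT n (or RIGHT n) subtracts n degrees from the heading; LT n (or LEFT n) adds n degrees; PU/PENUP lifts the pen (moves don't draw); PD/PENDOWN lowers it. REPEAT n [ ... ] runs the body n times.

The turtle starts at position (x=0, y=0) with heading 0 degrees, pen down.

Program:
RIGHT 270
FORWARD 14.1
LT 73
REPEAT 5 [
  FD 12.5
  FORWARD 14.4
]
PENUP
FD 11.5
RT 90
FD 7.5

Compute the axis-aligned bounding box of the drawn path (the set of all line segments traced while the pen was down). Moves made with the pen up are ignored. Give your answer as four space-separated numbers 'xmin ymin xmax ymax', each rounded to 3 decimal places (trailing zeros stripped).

Answer: -128.623 0 0 53.424

Derivation:
Executing turtle program step by step:
Start: pos=(0,0), heading=0, pen down
RT 270: heading 0 -> 90
FD 14.1: (0,0) -> (0,14.1) [heading=90, draw]
LT 73: heading 90 -> 163
REPEAT 5 [
  -- iteration 1/5 --
  FD 12.5: (0,14.1) -> (-11.954,17.755) [heading=163, draw]
  FD 14.4: (-11.954,17.755) -> (-25.725,21.965) [heading=163, draw]
  -- iteration 2/5 --
  FD 12.5: (-25.725,21.965) -> (-37.678,25.619) [heading=163, draw]
  FD 14.4: (-37.678,25.619) -> (-51.449,29.83) [heading=163, draw]
  -- iteration 3/5 --
  FD 12.5: (-51.449,29.83) -> (-63.403,33.484) [heading=163, draw]
  FD 14.4: (-63.403,33.484) -> (-77.174,37.694) [heading=163, draw]
  -- iteration 4/5 --
  FD 12.5: (-77.174,37.694) -> (-89.128,41.349) [heading=163, draw]
  FD 14.4: (-89.128,41.349) -> (-102.898,45.559) [heading=163, draw]
  -- iteration 5/5 --
  FD 12.5: (-102.898,45.559) -> (-114.852,49.214) [heading=163, draw]
  FD 14.4: (-114.852,49.214) -> (-128.623,53.424) [heading=163, draw]
]
PU: pen up
FD 11.5: (-128.623,53.424) -> (-139.62,56.786) [heading=163, move]
RT 90: heading 163 -> 73
FD 7.5: (-139.62,56.786) -> (-137.428,63.959) [heading=73, move]
Final: pos=(-137.428,63.959), heading=73, 11 segment(s) drawn

Segment endpoints: x in {-128.623, -114.852, -102.898, -89.128, -77.174, -63.403, -51.449, -37.678, -25.725, -11.954, 0, 0}, y in {0, 14.1, 17.755, 21.965, 25.619, 29.83, 33.484, 37.694, 41.349, 45.559, 49.214, 53.424}
xmin=-128.623, ymin=0, xmax=0, ymax=53.424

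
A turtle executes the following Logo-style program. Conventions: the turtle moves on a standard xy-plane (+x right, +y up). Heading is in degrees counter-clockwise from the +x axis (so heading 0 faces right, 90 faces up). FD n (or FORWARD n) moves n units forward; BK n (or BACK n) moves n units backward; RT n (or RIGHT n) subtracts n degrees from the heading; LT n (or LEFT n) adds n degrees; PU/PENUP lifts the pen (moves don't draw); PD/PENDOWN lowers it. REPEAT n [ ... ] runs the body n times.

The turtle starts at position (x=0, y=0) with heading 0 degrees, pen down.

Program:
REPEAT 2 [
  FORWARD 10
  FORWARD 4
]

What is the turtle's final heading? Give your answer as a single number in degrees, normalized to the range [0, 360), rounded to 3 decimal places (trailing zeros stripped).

Executing turtle program step by step:
Start: pos=(0,0), heading=0, pen down
REPEAT 2 [
  -- iteration 1/2 --
  FD 10: (0,0) -> (10,0) [heading=0, draw]
  FD 4: (10,0) -> (14,0) [heading=0, draw]
  -- iteration 2/2 --
  FD 10: (14,0) -> (24,0) [heading=0, draw]
  FD 4: (24,0) -> (28,0) [heading=0, draw]
]
Final: pos=(28,0), heading=0, 4 segment(s) drawn

Answer: 0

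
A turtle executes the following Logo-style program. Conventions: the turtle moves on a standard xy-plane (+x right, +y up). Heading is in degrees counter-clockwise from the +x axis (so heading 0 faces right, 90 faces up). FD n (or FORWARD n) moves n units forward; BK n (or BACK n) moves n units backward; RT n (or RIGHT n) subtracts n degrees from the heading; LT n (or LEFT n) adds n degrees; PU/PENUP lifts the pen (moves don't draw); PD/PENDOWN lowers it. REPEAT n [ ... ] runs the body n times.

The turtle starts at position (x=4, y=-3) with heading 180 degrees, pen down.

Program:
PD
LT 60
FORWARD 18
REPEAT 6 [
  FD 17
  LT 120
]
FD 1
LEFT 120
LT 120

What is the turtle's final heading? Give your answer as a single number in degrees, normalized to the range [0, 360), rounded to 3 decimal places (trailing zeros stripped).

Executing turtle program step by step:
Start: pos=(4,-3), heading=180, pen down
PD: pen down
LT 60: heading 180 -> 240
FD 18: (4,-3) -> (-5,-18.588) [heading=240, draw]
REPEAT 6 [
  -- iteration 1/6 --
  FD 17: (-5,-18.588) -> (-13.5,-33.311) [heading=240, draw]
  LT 120: heading 240 -> 0
  -- iteration 2/6 --
  FD 17: (-13.5,-33.311) -> (3.5,-33.311) [heading=0, draw]
  LT 120: heading 0 -> 120
  -- iteration 3/6 --
  FD 17: (3.5,-33.311) -> (-5,-18.588) [heading=120, draw]
  LT 120: heading 120 -> 240
  -- iteration 4/6 --
  FD 17: (-5,-18.588) -> (-13.5,-33.311) [heading=240, draw]
  LT 120: heading 240 -> 0
  -- iteration 5/6 --
  FD 17: (-13.5,-33.311) -> (3.5,-33.311) [heading=0, draw]
  LT 120: heading 0 -> 120
  -- iteration 6/6 --
  FD 17: (3.5,-33.311) -> (-5,-18.588) [heading=120, draw]
  LT 120: heading 120 -> 240
]
FD 1: (-5,-18.588) -> (-5.5,-19.454) [heading=240, draw]
LT 120: heading 240 -> 0
LT 120: heading 0 -> 120
Final: pos=(-5.5,-19.454), heading=120, 8 segment(s) drawn

Answer: 120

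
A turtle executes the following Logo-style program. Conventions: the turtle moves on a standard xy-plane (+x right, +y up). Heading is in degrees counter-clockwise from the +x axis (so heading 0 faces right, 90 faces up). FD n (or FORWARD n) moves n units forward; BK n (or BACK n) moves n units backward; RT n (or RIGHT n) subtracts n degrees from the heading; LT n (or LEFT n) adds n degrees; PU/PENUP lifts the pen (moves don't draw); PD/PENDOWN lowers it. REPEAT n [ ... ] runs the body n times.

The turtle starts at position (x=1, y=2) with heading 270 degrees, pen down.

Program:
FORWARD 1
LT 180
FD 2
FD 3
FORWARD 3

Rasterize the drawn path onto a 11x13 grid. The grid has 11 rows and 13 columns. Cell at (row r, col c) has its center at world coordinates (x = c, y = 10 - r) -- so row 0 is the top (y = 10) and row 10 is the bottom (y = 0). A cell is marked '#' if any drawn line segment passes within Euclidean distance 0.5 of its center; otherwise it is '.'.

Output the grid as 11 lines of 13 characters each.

Segment 0: (1,2) -> (1,1)
Segment 1: (1,1) -> (1,3)
Segment 2: (1,3) -> (1,6)
Segment 3: (1,6) -> (1,9)

Answer: .............
.#...........
.#...........
.#...........
.#...........
.#...........
.#...........
.#...........
.#...........
.#...........
.............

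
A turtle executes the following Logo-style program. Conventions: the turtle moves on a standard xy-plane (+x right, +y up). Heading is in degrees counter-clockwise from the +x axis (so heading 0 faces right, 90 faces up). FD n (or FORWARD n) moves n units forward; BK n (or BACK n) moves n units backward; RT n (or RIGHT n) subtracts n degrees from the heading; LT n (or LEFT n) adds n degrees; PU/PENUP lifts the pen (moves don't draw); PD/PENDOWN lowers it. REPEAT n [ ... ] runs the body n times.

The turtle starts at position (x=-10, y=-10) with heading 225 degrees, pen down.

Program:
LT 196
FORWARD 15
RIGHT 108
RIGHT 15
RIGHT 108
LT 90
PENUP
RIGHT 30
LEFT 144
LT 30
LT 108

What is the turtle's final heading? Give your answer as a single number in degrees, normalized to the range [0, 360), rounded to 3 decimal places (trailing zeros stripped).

Answer: 172

Derivation:
Executing turtle program step by step:
Start: pos=(-10,-10), heading=225, pen down
LT 196: heading 225 -> 61
FD 15: (-10,-10) -> (-2.728,3.119) [heading=61, draw]
RT 108: heading 61 -> 313
RT 15: heading 313 -> 298
RT 108: heading 298 -> 190
LT 90: heading 190 -> 280
PU: pen up
RT 30: heading 280 -> 250
LT 144: heading 250 -> 34
LT 30: heading 34 -> 64
LT 108: heading 64 -> 172
Final: pos=(-2.728,3.119), heading=172, 1 segment(s) drawn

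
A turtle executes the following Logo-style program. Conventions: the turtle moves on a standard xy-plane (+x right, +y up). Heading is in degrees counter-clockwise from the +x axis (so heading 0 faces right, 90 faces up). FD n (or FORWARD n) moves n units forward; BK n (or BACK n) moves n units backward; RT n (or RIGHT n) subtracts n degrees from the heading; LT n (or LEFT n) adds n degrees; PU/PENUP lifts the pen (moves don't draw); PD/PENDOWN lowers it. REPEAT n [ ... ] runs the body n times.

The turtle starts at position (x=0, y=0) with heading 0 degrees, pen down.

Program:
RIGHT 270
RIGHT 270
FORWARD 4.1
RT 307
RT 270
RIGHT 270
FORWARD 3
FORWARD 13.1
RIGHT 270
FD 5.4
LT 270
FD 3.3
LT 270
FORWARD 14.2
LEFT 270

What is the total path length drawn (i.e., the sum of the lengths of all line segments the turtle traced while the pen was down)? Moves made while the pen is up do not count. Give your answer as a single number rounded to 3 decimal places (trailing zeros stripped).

Answer: 43.1

Derivation:
Executing turtle program step by step:
Start: pos=(0,0), heading=0, pen down
RT 270: heading 0 -> 90
RT 270: heading 90 -> 180
FD 4.1: (0,0) -> (-4.1,0) [heading=180, draw]
RT 307: heading 180 -> 233
RT 270: heading 233 -> 323
RT 270: heading 323 -> 53
FD 3: (-4.1,0) -> (-2.295,2.396) [heading=53, draw]
FD 13.1: (-2.295,2.396) -> (5.589,12.858) [heading=53, draw]
RT 270: heading 53 -> 143
FD 5.4: (5.589,12.858) -> (1.277,16.108) [heading=143, draw]
LT 270: heading 143 -> 53
FD 3.3: (1.277,16.108) -> (3.263,18.743) [heading=53, draw]
LT 270: heading 53 -> 323
FD 14.2: (3.263,18.743) -> (14.603,10.198) [heading=323, draw]
LT 270: heading 323 -> 233
Final: pos=(14.603,10.198), heading=233, 6 segment(s) drawn

Segment lengths:
  seg 1: (0,0) -> (-4.1,0), length = 4.1
  seg 2: (-4.1,0) -> (-2.295,2.396), length = 3
  seg 3: (-2.295,2.396) -> (5.589,12.858), length = 13.1
  seg 4: (5.589,12.858) -> (1.277,16.108), length = 5.4
  seg 5: (1.277,16.108) -> (3.263,18.743), length = 3.3
  seg 6: (3.263,18.743) -> (14.603,10.198), length = 14.2
Total = 43.1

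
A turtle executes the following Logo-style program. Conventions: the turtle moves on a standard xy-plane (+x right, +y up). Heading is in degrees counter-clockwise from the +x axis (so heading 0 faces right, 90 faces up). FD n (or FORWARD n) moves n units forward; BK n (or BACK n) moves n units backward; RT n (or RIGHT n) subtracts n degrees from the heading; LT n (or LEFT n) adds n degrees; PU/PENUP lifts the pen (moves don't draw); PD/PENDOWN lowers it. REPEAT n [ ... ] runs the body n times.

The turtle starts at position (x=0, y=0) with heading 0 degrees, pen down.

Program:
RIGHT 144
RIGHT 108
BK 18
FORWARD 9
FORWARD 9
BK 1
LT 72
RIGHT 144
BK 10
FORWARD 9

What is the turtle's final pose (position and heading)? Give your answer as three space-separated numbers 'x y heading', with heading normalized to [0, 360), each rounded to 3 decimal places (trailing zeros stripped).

Executing turtle program step by step:
Start: pos=(0,0), heading=0, pen down
RT 144: heading 0 -> 216
RT 108: heading 216 -> 108
BK 18: (0,0) -> (5.562,-17.119) [heading=108, draw]
FD 9: (5.562,-17.119) -> (2.781,-8.56) [heading=108, draw]
FD 9: (2.781,-8.56) -> (0,0) [heading=108, draw]
BK 1: (0,0) -> (0.309,-0.951) [heading=108, draw]
LT 72: heading 108 -> 180
RT 144: heading 180 -> 36
BK 10: (0.309,-0.951) -> (-7.781,-6.829) [heading=36, draw]
FD 9: (-7.781,-6.829) -> (-0.5,-1.539) [heading=36, draw]
Final: pos=(-0.5,-1.539), heading=36, 6 segment(s) drawn

Answer: -0.5 -1.539 36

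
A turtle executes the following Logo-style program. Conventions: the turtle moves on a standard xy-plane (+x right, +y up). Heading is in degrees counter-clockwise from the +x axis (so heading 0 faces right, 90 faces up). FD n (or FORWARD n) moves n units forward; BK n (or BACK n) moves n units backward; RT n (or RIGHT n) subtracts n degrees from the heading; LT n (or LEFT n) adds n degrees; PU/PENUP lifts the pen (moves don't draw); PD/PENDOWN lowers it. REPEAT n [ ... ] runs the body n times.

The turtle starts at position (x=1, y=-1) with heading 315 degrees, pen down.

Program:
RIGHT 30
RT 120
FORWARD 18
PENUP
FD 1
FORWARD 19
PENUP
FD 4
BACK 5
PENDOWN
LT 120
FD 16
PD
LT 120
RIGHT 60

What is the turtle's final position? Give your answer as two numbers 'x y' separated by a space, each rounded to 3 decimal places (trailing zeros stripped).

Answer: -30.598 -6.879

Derivation:
Executing turtle program step by step:
Start: pos=(1,-1), heading=315, pen down
RT 30: heading 315 -> 285
RT 120: heading 285 -> 165
FD 18: (1,-1) -> (-16.387,3.659) [heading=165, draw]
PU: pen up
FD 1: (-16.387,3.659) -> (-17.353,3.918) [heading=165, move]
FD 19: (-17.353,3.918) -> (-35.705,8.835) [heading=165, move]
PU: pen up
FD 4: (-35.705,8.835) -> (-39.569,9.87) [heading=165, move]
BK 5: (-39.569,9.87) -> (-34.739,8.576) [heading=165, move]
PD: pen down
LT 120: heading 165 -> 285
FD 16: (-34.739,8.576) -> (-30.598,-6.879) [heading=285, draw]
PD: pen down
LT 120: heading 285 -> 45
RT 60: heading 45 -> 345
Final: pos=(-30.598,-6.879), heading=345, 2 segment(s) drawn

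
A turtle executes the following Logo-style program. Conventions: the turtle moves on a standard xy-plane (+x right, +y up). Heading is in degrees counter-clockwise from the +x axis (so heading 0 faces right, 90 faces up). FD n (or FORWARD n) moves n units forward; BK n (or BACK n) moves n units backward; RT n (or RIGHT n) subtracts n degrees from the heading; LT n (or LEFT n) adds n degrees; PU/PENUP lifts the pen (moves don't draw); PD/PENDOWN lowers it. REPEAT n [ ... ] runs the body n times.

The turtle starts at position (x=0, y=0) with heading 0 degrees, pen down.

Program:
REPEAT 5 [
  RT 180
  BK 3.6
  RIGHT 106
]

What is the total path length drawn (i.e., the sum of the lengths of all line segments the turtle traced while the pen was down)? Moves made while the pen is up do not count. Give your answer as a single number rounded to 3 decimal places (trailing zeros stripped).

Answer: 18

Derivation:
Executing turtle program step by step:
Start: pos=(0,0), heading=0, pen down
REPEAT 5 [
  -- iteration 1/5 --
  RT 180: heading 0 -> 180
  BK 3.6: (0,0) -> (3.6,0) [heading=180, draw]
  RT 106: heading 180 -> 74
  -- iteration 2/5 --
  RT 180: heading 74 -> 254
  BK 3.6: (3.6,0) -> (4.592,3.461) [heading=254, draw]
  RT 106: heading 254 -> 148
  -- iteration 3/5 --
  RT 180: heading 148 -> 328
  BK 3.6: (4.592,3.461) -> (1.539,5.368) [heading=328, draw]
  RT 106: heading 328 -> 222
  -- iteration 4/5 --
  RT 180: heading 222 -> 42
  BK 3.6: (1.539,5.368) -> (-1.136,2.959) [heading=42, draw]
  RT 106: heading 42 -> 296
  -- iteration 5/5 --
  RT 180: heading 296 -> 116
  BK 3.6: (-1.136,2.959) -> (0.442,-0.276) [heading=116, draw]
  RT 106: heading 116 -> 10
]
Final: pos=(0.442,-0.276), heading=10, 5 segment(s) drawn

Segment lengths:
  seg 1: (0,0) -> (3.6,0), length = 3.6
  seg 2: (3.6,0) -> (4.592,3.461), length = 3.6
  seg 3: (4.592,3.461) -> (1.539,5.368), length = 3.6
  seg 4: (1.539,5.368) -> (-1.136,2.959), length = 3.6
  seg 5: (-1.136,2.959) -> (0.442,-0.276), length = 3.6
Total = 18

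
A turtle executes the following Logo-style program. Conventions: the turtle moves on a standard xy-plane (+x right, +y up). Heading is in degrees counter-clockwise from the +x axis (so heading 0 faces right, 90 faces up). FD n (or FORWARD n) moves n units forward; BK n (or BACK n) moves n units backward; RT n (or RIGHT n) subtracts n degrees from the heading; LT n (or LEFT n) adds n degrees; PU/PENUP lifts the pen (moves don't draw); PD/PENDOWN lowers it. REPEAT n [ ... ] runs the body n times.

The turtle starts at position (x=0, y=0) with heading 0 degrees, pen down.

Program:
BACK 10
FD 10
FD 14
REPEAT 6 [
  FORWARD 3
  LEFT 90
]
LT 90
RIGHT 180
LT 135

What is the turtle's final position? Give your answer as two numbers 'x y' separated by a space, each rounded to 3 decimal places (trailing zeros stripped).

Answer: 17 3

Derivation:
Executing turtle program step by step:
Start: pos=(0,0), heading=0, pen down
BK 10: (0,0) -> (-10,0) [heading=0, draw]
FD 10: (-10,0) -> (0,0) [heading=0, draw]
FD 14: (0,0) -> (14,0) [heading=0, draw]
REPEAT 6 [
  -- iteration 1/6 --
  FD 3: (14,0) -> (17,0) [heading=0, draw]
  LT 90: heading 0 -> 90
  -- iteration 2/6 --
  FD 3: (17,0) -> (17,3) [heading=90, draw]
  LT 90: heading 90 -> 180
  -- iteration 3/6 --
  FD 3: (17,3) -> (14,3) [heading=180, draw]
  LT 90: heading 180 -> 270
  -- iteration 4/6 --
  FD 3: (14,3) -> (14,0) [heading=270, draw]
  LT 90: heading 270 -> 0
  -- iteration 5/6 --
  FD 3: (14,0) -> (17,0) [heading=0, draw]
  LT 90: heading 0 -> 90
  -- iteration 6/6 --
  FD 3: (17,0) -> (17,3) [heading=90, draw]
  LT 90: heading 90 -> 180
]
LT 90: heading 180 -> 270
RT 180: heading 270 -> 90
LT 135: heading 90 -> 225
Final: pos=(17,3), heading=225, 9 segment(s) drawn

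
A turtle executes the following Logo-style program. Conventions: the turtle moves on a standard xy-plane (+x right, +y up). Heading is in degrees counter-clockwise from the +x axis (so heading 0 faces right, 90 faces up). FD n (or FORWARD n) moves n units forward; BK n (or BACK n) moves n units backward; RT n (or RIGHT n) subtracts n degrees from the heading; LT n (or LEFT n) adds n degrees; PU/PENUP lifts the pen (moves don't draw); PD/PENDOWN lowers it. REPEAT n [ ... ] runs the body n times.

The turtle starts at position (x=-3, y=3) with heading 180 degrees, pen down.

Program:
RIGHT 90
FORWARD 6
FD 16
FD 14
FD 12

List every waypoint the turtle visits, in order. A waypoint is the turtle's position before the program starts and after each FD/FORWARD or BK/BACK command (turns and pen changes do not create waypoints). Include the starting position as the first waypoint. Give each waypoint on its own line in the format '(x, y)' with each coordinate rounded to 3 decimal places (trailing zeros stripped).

Answer: (-3, 3)
(-3, 9)
(-3, 25)
(-3, 39)
(-3, 51)

Derivation:
Executing turtle program step by step:
Start: pos=(-3,3), heading=180, pen down
RT 90: heading 180 -> 90
FD 6: (-3,3) -> (-3,9) [heading=90, draw]
FD 16: (-3,9) -> (-3,25) [heading=90, draw]
FD 14: (-3,25) -> (-3,39) [heading=90, draw]
FD 12: (-3,39) -> (-3,51) [heading=90, draw]
Final: pos=(-3,51), heading=90, 4 segment(s) drawn
Waypoints (5 total):
(-3, 3)
(-3, 9)
(-3, 25)
(-3, 39)
(-3, 51)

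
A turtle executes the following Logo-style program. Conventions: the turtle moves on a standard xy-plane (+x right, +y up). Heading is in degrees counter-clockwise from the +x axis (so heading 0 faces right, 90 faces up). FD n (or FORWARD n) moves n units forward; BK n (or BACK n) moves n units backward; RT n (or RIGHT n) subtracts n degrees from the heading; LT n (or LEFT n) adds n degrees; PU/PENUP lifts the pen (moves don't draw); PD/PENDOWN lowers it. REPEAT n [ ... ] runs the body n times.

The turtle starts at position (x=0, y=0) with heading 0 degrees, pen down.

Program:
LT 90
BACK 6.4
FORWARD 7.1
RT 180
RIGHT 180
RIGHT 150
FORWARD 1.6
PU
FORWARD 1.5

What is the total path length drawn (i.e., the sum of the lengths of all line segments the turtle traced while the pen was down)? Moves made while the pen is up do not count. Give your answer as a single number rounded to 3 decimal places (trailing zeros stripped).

Answer: 15.1

Derivation:
Executing turtle program step by step:
Start: pos=(0,0), heading=0, pen down
LT 90: heading 0 -> 90
BK 6.4: (0,0) -> (0,-6.4) [heading=90, draw]
FD 7.1: (0,-6.4) -> (0,0.7) [heading=90, draw]
RT 180: heading 90 -> 270
RT 180: heading 270 -> 90
RT 150: heading 90 -> 300
FD 1.6: (0,0.7) -> (0.8,-0.686) [heading=300, draw]
PU: pen up
FD 1.5: (0.8,-0.686) -> (1.55,-1.985) [heading=300, move]
Final: pos=(1.55,-1.985), heading=300, 3 segment(s) drawn

Segment lengths:
  seg 1: (0,0) -> (0,-6.4), length = 6.4
  seg 2: (0,-6.4) -> (0,0.7), length = 7.1
  seg 3: (0,0.7) -> (0.8,-0.686), length = 1.6
Total = 15.1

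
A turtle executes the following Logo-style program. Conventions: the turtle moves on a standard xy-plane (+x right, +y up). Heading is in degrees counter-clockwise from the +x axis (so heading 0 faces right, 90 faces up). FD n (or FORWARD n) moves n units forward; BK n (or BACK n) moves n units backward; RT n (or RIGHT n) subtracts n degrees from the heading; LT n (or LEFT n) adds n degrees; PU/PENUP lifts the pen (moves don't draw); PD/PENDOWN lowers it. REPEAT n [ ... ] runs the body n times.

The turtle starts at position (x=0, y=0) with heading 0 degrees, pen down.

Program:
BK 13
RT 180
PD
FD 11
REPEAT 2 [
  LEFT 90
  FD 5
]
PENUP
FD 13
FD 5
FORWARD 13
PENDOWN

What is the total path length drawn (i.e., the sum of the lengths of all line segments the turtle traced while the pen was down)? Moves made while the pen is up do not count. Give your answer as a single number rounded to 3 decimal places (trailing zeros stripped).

Answer: 34

Derivation:
Executing turtle program step by step:
Start: pos=(0,0), heading=0, pen down
BK 13: (0,0) -> (-13,0) [heading=0, draw]
RT 180: heading 0 -> 180
PD: pen down
FD 11: (-13,0) -> (-24,0) [heading=180, draw]
REPEAT 2 [
  -- iteration 1/2 --
  LT 90: heading 180 -> 270
  FD 5: (-24,0) -> (-24,-5) [heading=270, draw]
  -- iteration 2/2 --
  LT 90: heading 270 -> 0
  FD 5: (-24,-5) -> (-19,-5) [heading=0, draw]
]
PU: pen up
FD 13: (-19,-5) -> (-6,-5) [heading=0, move]
FD 5: (-6,-5) -> (-1,-5) [heading=0, move]
FD 13: (-1,-5) -> (12,-5) [heading=0, move]
PD: pen down
Final: pos=(12,-5), heading=0, 4 segment(s) drawn

Segment lengths:
  seg 1: (0,0) -> (-13,0), length = 13
  seg 2: (-13,0) -> (-24,0), length = 11
  seg 3: (-24,0) -> (-24,-5), length = 5
  seg 4: (-24,-5) -> (-19,-5), length = 5
Total = 34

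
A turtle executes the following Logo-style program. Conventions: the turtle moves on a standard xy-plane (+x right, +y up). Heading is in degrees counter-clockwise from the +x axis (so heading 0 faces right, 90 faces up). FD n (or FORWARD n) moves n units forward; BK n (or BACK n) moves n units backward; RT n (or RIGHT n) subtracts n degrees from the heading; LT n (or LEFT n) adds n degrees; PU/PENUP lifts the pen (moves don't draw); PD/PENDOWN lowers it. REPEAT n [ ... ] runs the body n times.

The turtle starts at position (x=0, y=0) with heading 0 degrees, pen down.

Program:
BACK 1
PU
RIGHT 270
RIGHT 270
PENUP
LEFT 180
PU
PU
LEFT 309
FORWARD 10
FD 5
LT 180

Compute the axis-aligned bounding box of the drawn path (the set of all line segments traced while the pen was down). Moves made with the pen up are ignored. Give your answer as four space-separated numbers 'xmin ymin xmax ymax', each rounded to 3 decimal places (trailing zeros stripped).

Executing turtle program step by step:
Start: pos=(0,0), heading=0, pen down
BK 1: (0,0) -> (-1,0) [heading=0, draw]
PU: pen up
RT 270: heading 0 -> 90
RT 270: heading 90 -> 180
PU: pen up
LT 180: heading 180 -> 0
PU: pen up
PU: pen up
LT 309: heading 0 -> 309
FD 10: (-1,0) -> (5.293,-7.771) [heading=309, move]
FD 5: (5.293,-7.771) -> (8.44,-11.657) [heading=309, move]
LT 180: heading 309 -> 129
Final: pos=(8.44,-11.657), heading=129, 1 segment(s) drawn

Segment endpoints: x in {-1, 0}, y in {0}
xmin=-1, ymin=0, xmax=0, ymax=0

Answer: -1 0 0 0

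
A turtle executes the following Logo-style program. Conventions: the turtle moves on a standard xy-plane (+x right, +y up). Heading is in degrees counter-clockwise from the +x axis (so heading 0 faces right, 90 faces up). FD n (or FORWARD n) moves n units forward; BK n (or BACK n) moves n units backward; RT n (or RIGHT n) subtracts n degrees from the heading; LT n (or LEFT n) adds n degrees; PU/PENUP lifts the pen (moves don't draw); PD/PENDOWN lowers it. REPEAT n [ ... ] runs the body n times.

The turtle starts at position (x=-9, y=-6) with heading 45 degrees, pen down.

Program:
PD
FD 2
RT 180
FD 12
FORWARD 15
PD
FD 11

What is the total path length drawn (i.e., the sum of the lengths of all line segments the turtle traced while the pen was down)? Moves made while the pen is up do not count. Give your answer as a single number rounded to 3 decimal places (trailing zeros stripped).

Executing turtle program step by step:
Start: pos=(-9,-6), heading=45, pen down
PD: pen down
FD 2: (-9,-6) -> (-7.586,-4.586) [heading=45, draw]
RT 180: heading 45 -> 225
FD 12: (-7.586,-4.586) -> (-16.071,-13.071) [heading=225, draw]
FD 15: (-16.071,-13.071) -> (-26.678,-23.678) [heading=225, draw]
PD: pen down
FD 11: (-26.678,-23.678) -> (-34.456,-31.456) [heading=225, draw]
Final: pos=(-34.456,-31.456), heading=225, 4 segment(s) drawn

Segment lengths:
  seg 1: (-9,-6) -> (-7.586,-4.586), length = 2
  seg 2: (-7.586,-4.586) -> (-16.071,-13.071), length = 12
  seg 3: (-16.071,-13.071) -> (-26.678,-23.678), length = 15
  seg 4: (-26.678,-23.678) -> (-34.456,-31.456), length = 11
Total = 40

Answer: 40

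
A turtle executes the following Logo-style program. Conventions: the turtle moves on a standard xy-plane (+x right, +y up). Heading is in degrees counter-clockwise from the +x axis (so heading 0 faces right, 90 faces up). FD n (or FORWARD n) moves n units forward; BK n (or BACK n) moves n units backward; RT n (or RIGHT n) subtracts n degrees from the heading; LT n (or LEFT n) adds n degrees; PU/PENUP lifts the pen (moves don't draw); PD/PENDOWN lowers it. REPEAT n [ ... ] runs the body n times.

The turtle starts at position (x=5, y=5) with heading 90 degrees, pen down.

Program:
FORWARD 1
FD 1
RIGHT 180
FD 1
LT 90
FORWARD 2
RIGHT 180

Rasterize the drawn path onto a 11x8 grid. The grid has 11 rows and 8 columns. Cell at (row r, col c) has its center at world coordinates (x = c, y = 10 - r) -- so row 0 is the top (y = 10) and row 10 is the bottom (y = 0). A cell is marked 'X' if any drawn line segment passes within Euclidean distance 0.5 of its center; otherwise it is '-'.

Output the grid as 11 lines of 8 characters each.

Answer: --------
--------
--------
-----X--
-----XXX
-----X--
--------
--------
--------
--------
--------

Derivation:
Segment 0: (5,5) -> (5,6)
Segment 1: (5,6) -> (5,7)
Segment 2: (5,7) -> (5,6)
Segment 3: (5,6) -> (7,6)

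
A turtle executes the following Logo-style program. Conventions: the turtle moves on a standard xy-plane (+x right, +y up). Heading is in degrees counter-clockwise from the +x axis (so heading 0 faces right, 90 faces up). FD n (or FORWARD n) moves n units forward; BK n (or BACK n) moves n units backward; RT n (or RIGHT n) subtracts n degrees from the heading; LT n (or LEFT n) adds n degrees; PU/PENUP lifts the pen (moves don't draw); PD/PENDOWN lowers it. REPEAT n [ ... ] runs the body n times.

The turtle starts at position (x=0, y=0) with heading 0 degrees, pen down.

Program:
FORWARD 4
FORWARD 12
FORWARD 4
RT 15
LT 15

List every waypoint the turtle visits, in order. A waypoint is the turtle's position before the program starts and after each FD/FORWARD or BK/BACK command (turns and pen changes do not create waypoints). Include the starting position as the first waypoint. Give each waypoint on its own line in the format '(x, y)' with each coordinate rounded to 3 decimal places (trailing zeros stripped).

Answer: (0, 0)
(4, 0)
(16, 0)
(20, 0)

Derivation:
Executing turtle program step by step:
Start: pos=(0,0), heading=0, pen down
FD 4: (0,0) -> (4,0) [heading=0, draw]
FD 12: (4,0) -> (16,0) [heading=0, draw]
FD 4: (16,0) -> (20,0) [heading=0, draw]
RT 15: heading 0 -> 345
LT 15: heading 345 -> 0
Final: pos=(20,0), heading=0, 3 segment(s) drawn
Waypoints (4 total):
(0, 0)
(4, 0)
(16, 0)
(20, 0)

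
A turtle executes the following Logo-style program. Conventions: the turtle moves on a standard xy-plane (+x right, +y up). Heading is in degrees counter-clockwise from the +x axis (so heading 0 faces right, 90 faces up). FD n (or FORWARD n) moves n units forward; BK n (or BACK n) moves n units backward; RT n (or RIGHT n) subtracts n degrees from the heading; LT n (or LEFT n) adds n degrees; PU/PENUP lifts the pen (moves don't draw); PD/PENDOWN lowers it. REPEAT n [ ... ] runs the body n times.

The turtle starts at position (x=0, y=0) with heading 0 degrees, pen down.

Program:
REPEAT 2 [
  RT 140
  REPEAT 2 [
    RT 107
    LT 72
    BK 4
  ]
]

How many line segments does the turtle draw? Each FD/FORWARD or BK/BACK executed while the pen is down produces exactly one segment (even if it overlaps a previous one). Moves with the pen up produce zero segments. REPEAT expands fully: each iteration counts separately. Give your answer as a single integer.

Answer: 4

Derivation:
Executing turtle program step by step:
Start: pos=(0,0), heading=0, pen down
REPEAT 2 [
  -- iteration 1/2 --
  RT 140: heading 0 -> 220
  REPEAT 2 [
    -- iteration 1/2 --
    RT 107: heading 220 -> 113
    LT 72: heading 113 -> 185
    BK 4: (0,0) -> (3.985,0.349) [heading=185, draw]
    -- iteration 2/2 --
    RT 107: heading 185 -> 78
    LT 72: heading 78 -> 150
    BK 4: (3.985,0.349) -> (7.449,-1.651) [heading=150, draw]
  ]
  -- iteration 2/2 --
  RT 140: heading 150 -> 10
  REPEAT 2 [
    -- iteration 1/2 --
    RT 107: heading 10 -> 263
    LT 72: heading 263 -> 335
    BK 4: (7.449,-1.651) -> (3.824,0.039) [heading=335, draw]
    -- iteration 2/2 --
    RT 107: heading 335 -> 228
    LT 72: heading 228 -> 300
    BK 4: (3.824,0.039) -> (1.824,3.503) [heading=300, draw]
  ]
]
Final: pos=(1.824,3.503), heading=300, 4 segment(s) drawn
Segments drawn: 4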